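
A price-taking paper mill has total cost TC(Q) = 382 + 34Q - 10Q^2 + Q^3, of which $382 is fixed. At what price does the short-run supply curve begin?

The shutdown price is the minimum of AVC. VC = 34Q - 10Q^2 + Q^3, so AVC = 34 - 10Q + Q^2.
dAVC/dQ = -10 + 2Q = 0 gives Q = 5. min AVC = 34 - 10·5 + 5^2 = 9.
The firm shuts down for any P below $9.

$9 per unit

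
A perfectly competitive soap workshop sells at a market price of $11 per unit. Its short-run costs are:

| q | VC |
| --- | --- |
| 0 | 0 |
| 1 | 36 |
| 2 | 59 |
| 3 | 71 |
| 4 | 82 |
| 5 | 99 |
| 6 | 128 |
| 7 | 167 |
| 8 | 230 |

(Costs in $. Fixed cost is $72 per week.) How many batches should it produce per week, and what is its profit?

Tabulate TR − TC: q=0: -72; q=1: -97; q=2: -109; q=3: -110; q=4: -110; q=5: -116; q=6: -134; q=7: -162; q=8: -214.
Profit is highest at q = 0. Equivalently, the lowest AVC in the table is 99/5 ≈ $19.80 at q = 5, and P = $11 falls below it — price never covers variable cost, so the firm shuts down and loses only its fixed cost.

q = 0 (shut down); profit = -$72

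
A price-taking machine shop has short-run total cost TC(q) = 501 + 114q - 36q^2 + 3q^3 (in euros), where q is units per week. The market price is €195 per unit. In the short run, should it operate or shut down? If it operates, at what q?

Produce at q = 9

From TC, MC = TC'(q) = 114 - 72q + 9q^2 and AVC = VC/q = 114 - 36q + 3q^2.
The AVC parabola has its vertex at q = 36/6 = 6, where AVC = 114 - 36·6 + 3·6^2 = €6.
Because €195 ≥ €6, revenue can cover variable cost; the firm operates.
Solving P = MC: -81 - 72q + 9q^2 = 0 ⇒ q = -1 or 9. On the upward-sloping branch, q* = 9.
Check: AVC at q = 9 is €33 ≤ P, so revenue covers variable cost.
Profit = P·q − TC = 195·9 − 798 = €957.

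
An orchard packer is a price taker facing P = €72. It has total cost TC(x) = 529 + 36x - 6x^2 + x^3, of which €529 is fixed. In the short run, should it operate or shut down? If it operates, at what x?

Variable cost is VC = 36x - 6x^2 + x^3, so AVC = VC/x = 36 - 6x + x^2 and MC = dTC/dx = 36 - 12x + 3x^2.
The AVC parabola has its vertex at x = 6/2 = 3, where AVC = 36 - 6·3 + 3^2 = €27.
P = €72 exceeds min AVC = €27, so the firm stays open.
Set P = MC: 72 = 36 - 12x + 3x^2 → -36 - 12x + 3x^2 = 0. The roots are x = -2 and x = 6; the profit-maximizing output is on the rising part of MC, so x* = 6.
Check: AVC at x = 6 is €36 ≤ P, so revenue covers variable cost.
Profit = P·x − TC = 72·6 − 745 = -€313, a loss, but smaller than the €529 fixed cost the firm would lose by shutting down.

Produce at x = 6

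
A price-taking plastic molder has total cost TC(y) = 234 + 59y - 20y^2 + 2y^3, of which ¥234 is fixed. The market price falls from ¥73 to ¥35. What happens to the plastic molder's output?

AVC = 59 - 20y + 2y^2, minimized at y = 5 where min AVC = ¥9. MC = 59 - 40y + 6y^2.
With P = ¥73 above the shutdown price, P = MC gives y = 7.
At P = ¥35 ≥ min AVC, set P = MC: y = 6. The firm stays open but cuts output.

Output falls from 7 to 6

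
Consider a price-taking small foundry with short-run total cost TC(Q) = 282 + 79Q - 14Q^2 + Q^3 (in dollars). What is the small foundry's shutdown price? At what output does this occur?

The firm shuts down when price falls below the minimum of average variable cost. AVC = VC/Q = 79 - 14Q + Q^2.
At the minimum of AVC, MC = AVC. MC = 79 - 28Q + 3Q^2; setting MC = AVC gives 2Q^2 - 14Q = 0, so Q = 7. min AVC = 30.
So the shutdown price is $30.

$30 per unit, at Q = 7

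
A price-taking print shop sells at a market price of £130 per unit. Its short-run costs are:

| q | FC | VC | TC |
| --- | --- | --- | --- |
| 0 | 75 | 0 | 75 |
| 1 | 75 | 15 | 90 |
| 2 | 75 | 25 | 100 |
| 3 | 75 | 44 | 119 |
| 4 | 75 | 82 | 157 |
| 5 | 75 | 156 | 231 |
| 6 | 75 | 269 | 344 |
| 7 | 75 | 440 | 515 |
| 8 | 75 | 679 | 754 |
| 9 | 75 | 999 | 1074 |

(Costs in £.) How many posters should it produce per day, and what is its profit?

q = 6; profit = £436

Compute π = P·q − TC at each output: q=0: -75; q=1: 40; q=2: 160; q=3: 271; q=4: 363; q=5: 419; q=6: 436; q=7: 395; q=8: 286; q=9: 96.
Profit is maximized at q = 6. AVC there is 269/6 = £44.83 ≤ P, so producing beats shutting down (which would give -£75).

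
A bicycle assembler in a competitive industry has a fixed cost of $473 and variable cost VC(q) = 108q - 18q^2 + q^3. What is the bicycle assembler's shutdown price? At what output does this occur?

$27 per unit, at q = 9

The shutdown price is the minimum of AVC. VC = 108q - 18q^2 + q^3, so AVC = 108 - 18q + q^2.
dAVC/dq = -18 + 2q = 0 gives q = 9. min AVC = 108 - 18·9 + 9^2 = 27.
The firm shuts down for any P below $27.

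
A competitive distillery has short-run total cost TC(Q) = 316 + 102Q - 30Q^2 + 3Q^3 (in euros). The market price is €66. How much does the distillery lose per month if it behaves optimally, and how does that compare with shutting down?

AVC = 102 - 30Q + 3Q^2 has its minimum €27 at Q = 5; price €66 clears that bar, so the firm operates.
MC = 102 - 60Q + 9Q^2. Setting P = MC and taking the root on the rising branch gives Q* = 6.
TR = 66·6 = 396. TC = 316 + 180 = 496. Profit = 396 − 496 = -€100.
That loss of €100 beats the €316 the firm would lose by shutting down; producing recovers €216 of fixed cost.

Profit = -€100 at Q = 6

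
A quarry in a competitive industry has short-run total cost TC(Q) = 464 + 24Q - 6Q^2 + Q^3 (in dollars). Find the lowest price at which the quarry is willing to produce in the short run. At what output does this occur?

$15 per unit, at Q = 3

The shutdown price is the minimum of AVC. VC = 24Q - 6Q^2 + Q^3, so AVC = 24 - 6Q + Q^2.
dAVC/dQ = -6 + 2Q = 0 gives Q = 3. min AVC = 24 - 6·3 + 3^2 = 15.
So the shutdown price is $15.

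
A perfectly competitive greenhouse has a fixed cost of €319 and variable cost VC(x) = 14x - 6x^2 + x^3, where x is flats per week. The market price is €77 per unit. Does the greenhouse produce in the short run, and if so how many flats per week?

Produce at x = 7

Variable cost is VC = 14x - 6x^2 + x^3, so AVC = VC/x = 14 - 6x + x^2 and MC = dTC/dx = 14 - 12x + 3x^2.
AVC is minimized where dAVC/dx = -6 + 2x = 0, at x = 3; min AVC = 14 - 6·3 + 3^2 = €5.
Since P = €77 ≥ min AVC = €5, price covers variable cost and the firm should produce.
Set P = MC: 77 = 14 - 12x + 3x^2 → -63 - 12x + 3x^2 = 0. The roots are x = -3 and x = 7; the profit-maximizing output is on the rising part of MC, so x* = 7.
Check: AVC at x = 7 is €21 ≤ P, so revenue covers variable cost.
Profit = P·x − TC = 77·7 − 466 = €73.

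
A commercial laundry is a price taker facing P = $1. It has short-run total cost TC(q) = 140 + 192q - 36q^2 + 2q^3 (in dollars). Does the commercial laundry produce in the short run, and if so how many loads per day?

Variable cost is VC = 192q - 36q^2 + 2q^3, so AVC = VC/q = 192 - 36q + 2q^2 and MC = dTC/dq = 192 - 72q + 6q^2.
AVC is minimized where dAVC/dq = -36 + 4q = 0, at q = 9; min AVC = 192 - 36·9 + 2·9^2 = $30.
Since P = $1 < min AVC = $30, price fails to cover variable cost at any output.
Shutting down limits the loss to fixed cost, $140.

Shut down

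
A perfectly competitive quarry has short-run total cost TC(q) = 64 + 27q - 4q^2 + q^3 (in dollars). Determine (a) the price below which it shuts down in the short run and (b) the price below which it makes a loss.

Shutdown price = min AVC. AVC = 27 - 4q + q^2, with vertex at q = 2 and minimum $23.
ATC = 64/q + 27 - 4q + q^2. Setting dATC/dq = −64/q^2 − 4 + 2q = 0 gives q = 4 (since 2·4^3 − 4·4^2 = 64).
min ATC = 64/4 + 27 − 4·4 + 4^2 = $43. That is the break-even price.
Between these two prices the firm operates at a loss; above $43 it earns a profit.

Shutdown price = $23; break-even price = $43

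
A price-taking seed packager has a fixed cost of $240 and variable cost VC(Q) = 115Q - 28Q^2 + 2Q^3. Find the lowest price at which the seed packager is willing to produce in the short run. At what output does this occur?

Short-run supply begins at min AVC. From VC = 115Q - 28Q^2 + 2Q^3, AVC = 115 - 28Q + 2Q^2.
At the minimum of AVC, MC = AVC. MC = 115 - 56Q + 6Q^2; setting MC = AVC gives 4Q^2 - 28Q = 0, so Q = 7. min AVC = 17.
So the shutdown price is $17.

$17 per unit, at Q = 7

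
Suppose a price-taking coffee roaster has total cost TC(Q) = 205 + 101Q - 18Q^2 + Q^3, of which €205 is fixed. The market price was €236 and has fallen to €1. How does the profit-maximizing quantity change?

AVC = 101 - 18Q + Q^2, minimized at Q = 9 where min AVC = €20. MC = 101 - 36Q + 3Q^2.
At P = €236 ≥ min AVC, set P = MC on the rising branch: Q = 15.
At P = €1 < min AVC = €20, price no longer covers variable cost at any output, so the firm shuts down: Q = 0.

Output falls from 15 to 0 (the firm shuts down)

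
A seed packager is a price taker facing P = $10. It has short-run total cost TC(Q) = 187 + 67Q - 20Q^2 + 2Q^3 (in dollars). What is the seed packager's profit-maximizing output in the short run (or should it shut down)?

Shut down

From TC, MC = TC'(Q) = 67 - 40Q + 6Q^2 and AVC = VC/Q = 67 - 20Q + 2Q^2.
AVC hits its minimum where MC = AVC, at Q = 5, giving min AVC = 67 - 20·5 + 2·5^2 = $17.
Since P = $10 < min AVC = $17, price fails to cover variable cost at any output.
The firm minimizes its loss by shutting down and losing only its fixed cost of $187.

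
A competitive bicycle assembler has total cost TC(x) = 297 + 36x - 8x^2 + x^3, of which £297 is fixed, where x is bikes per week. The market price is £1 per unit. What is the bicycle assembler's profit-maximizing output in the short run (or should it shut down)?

Shut down

From TC, MC = TC'(x) = 36 - 16x + 3x^2 and AVC = VC/x = 36 - 8x + x^2.
AVC hits its minimum where MC = AVC, at x = 4, giving min AVC = 36 - 8·4 + 4^2 = £20.
Since P = £1 < min AVC = £20, price fails to cover variable cost at any output.
Best response: produce nothing and absorb the £297 fixed cost.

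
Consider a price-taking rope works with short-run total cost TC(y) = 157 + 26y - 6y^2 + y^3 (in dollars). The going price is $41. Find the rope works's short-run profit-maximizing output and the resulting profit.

Profit = -$57 at y = 5

AVC = 26 - 6y + y^2; min AVC = $17 at y = 3. Since P = $41 ≥ min AVC, the firm produces.
With MC = 26 - 12y + 3y^2, P = MC on the upward-sloping part at y* = 5.
TR = 41·5 = 205. TC = 157 + 105 = 262. Profit = 205 − 262 = -$57.
Shutting down would mean losing the fixed cost of $157, so operating at a loss of $57 is better by $100.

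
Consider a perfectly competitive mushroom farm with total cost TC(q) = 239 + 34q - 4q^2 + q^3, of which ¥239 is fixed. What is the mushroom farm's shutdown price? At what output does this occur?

¥30 per unit, at q = 2

The shutdown price is the minimum of AVC. VC = 34q - 4q^2 + q^3, so AVC = 34 - 4q + q^2.
dAVC/dq = -4 + 2q = 0 gives q = 2. min AVC = 34 - 4·2 + 2^2 = 30.
So the shutdown price is ¥30.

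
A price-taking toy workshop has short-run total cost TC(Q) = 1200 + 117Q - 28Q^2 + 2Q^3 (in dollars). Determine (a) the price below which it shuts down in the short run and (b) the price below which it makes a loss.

Shutdown price = $19; break-even price = $157

Shutdown price = min AVC. AVC = 117 - 28Q + 2Q^2, with vertex at Q = 7 and minimum $19.
ATC = 1200/Q + 117 - 28Q + 2Q^2. Setting dATC/dQ = −1200/Q^2 − 28 + 4Q = 0 gives Q = 10 (since 4·10^3 − 28·10^2 = 1200).
min ATC = 1200/10 + 117 − 28·10 + 2·10^2 = $157. That is the break-even price.
For $19 ≤ P < $157 the firm produces at a loss; below $19 it shuts down.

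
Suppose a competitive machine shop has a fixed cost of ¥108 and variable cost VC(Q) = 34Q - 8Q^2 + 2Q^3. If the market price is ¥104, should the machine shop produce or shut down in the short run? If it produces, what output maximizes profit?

Produce at Q = 5

Strip out fixed cost: VC = 34Q - 8Q^2 + 2Q^3. Then AVC = 34 - 8Q + 2Q^2 and MC = 34 - 16Q + 6Q^2.
The AVC parabola has its vertex at Q = 8/4 = 2, where AVC = 34 - 8·2 + 2·2^2 = ¥26.
Since P = ¥104 ≥ min AVC = ¥26, price covers variable cost and the firm should produce.
P = MC gives -70 - 16Q + 6Q^2 = 0, with roots -7/3 and 5. Take the larger (rising MC): Q* = 5.
Check: AVC at Q = 5 is ¥44 ≤ P, so revenue covers variable cost.
Profit = P·Q − TC = 104·5 − 328 = ¥192.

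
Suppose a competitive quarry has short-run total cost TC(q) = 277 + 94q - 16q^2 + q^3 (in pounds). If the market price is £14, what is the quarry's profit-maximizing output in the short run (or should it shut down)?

Shut down

Variable cost is VC = 94q - 16q^2 + q^3, so AVC = VC/q = 94 - 16q + q^2 and MC = dTC/dq = 94 - 32q + 3q^2.
The AVC parabola has its vertex at q = 16/2 = 8, where AVC = 94 - 16·8 + 8^2 = £30.
Since P = £14 < min AVC = £30, price fails to cover variable cost at any output.
The firm minimizes its loss by shutting down and losing only its fixed cost of £277.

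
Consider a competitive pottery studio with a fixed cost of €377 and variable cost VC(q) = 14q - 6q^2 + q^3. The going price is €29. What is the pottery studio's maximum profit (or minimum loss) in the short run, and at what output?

AVC = 14 - 6q + q^2; min AVC = €5 at q = 3. Since P = €29 ≥ min AVC, the firm produces.
MC = 14 - 12q + 3q^2. Setting P = MC and taking the root on the rising branch gives q* = 5.
TR = 29·5 = 145. TC = 377 + 45 = 422. Profit = 145 − 422 = -€277.
By producing, the firm covers all variable cost plus €100 of fixed cost; shutting down would lose the full €377.

Profit = -€277 at q = 5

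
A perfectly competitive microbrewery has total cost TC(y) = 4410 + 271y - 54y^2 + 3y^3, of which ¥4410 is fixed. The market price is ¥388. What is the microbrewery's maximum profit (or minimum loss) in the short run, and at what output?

Profit = -¥354 at y = 13

AVC = 271 - 54y + 3y^2; min AVC = ¥28 at y = 9. Since P = ¥388 ≥ min AVC, the firm produces.
With MC = 271 - 108y + 9y^2, P = MC on the upward-sloping part at y* = 13.
TR = 388·13 = 5044. TC = 4410 + 988 = 5398. Profit = 5044 − 5398 = -¥354.
By producing, the firm covers all variable cost plus ¥4056 of fixed cost; shutting down would lose the full ¥4410.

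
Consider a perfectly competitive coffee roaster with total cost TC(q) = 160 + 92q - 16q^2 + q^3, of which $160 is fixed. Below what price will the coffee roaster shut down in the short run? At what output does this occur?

The firm shuts down when price falls below the minimum of average variable cost. AVC = VC/q = 92 - 16q + q^2.
At the minimum of AVC, MC = AVC. MC = 92 - 32q + 3q^2; setting MC = AVC gives 2q^2 - 16q = 0, so q = 8. min AVC = 28.
The firm shuts down for any P below $28.

$28 per unit, at q = 8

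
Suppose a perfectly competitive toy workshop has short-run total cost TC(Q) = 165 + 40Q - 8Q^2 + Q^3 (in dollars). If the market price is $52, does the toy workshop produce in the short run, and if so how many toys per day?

Produce at Q = 6

Variable cost is VC = 40Q - 8Q^2 + Q^3, so AVC = VC/Q = 40 - 8Q + Q^2 and MC = dTC/dQ = 40 - 16Q + 3Q^2.
AVC is minimized where dAVC/dQ = -8 + 2Q = 0, at Q = 4; min AVC = 40 - 8·4 + 4^2 = $24.
Since P = $52 ≥ min AVC = $24, price covers variable cost and the firm should produce.
P = MC gives -12 - 16Q + 3Q^2 = 0, with roots -2/3 and 6. Take the larger (rising MC): Q* = 6.
Check: AVC at Q = 6 is $28 ≤ P, so revenue covers variable cost.
Profit = P·Q − TC = 52·6 − 333 = -$21, a loss, but smaller than the $165 fixed cost the firm would lose by shutting down.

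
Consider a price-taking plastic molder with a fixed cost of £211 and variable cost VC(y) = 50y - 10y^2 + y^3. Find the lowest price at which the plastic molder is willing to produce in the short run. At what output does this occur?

£25 per unit, at y = 5

The firm shuts down when price falls below the minimum of average variable cost. AVC = VC/y = 50 - 10y + y^2.
dAVC/dy = -10 + 2y = 0 gives y = 5. min AVC = 50 - 10·5 + 5^2 = 25.
So the shutdown price is £25.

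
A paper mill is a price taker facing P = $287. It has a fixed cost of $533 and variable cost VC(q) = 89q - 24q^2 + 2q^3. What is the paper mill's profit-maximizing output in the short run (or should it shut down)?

Variable cost is VC = 89q - 24q^2 + 2q^3, so AVC = VC/q = 89 - 24q + 2q^2 and MC = dTC/dq = 89 - 48q + 6q^2.
AVC is minimized where dAVC/dq = -24 + 4q = 0, at q = 6; min AVC = 89 - 24·6 + 2·6^2 = $17.
Because $287 ≥ $17, revenue can cover variable cost; the firm operates.
Set P = MC: 287 = 89 - 48q + 6q^2 → -198 - 48q + 6q^2 = 0. The roots are q = -3 and q = 11; the profit-maximizing output is on the rising part of MC, so q* = 11.
Check: AVC at q = 11 is $67 ≤ P, so revenue covers variable cost.
Profit = P·q − TC = 287·11 − 1270 = $1887.

Produce at q = 11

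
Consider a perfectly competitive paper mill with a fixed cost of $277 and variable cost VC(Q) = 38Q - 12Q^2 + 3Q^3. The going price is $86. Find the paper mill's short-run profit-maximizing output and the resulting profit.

AVC = 38 - 12Q + 3Q^2; min AVC = $26 at Q = 2. Since P = $86 ≥ min AVC, the firm produces.
With MC = 38 - 24Q + 9Q^2, P = MC on the upward-sloping part at Q* = 4.
TR = 86·4 = 344. TC = 277 + 152 = 429. Profit = 344 − 429 = -$85.
That loss of $85 beats the $277 the firm would lose by shutting down; producing recovers $192 of fixed cost.

Profit = -$85 at Q = 4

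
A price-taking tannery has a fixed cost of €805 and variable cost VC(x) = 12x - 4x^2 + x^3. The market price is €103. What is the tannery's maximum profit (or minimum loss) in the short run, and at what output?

Profit = -€315 at x = 7

AVC = 12 - 4x + x^2 has its minimum €8 at x = 2; price €103 clears that bar, so the firm operates.
MC = 12 - 8x + 3x^2. Setting P = MC and taking the root on the rising branch gives x* = 7.
TR = 103·7 = 721. TC = 805 + 231 = 1036. Profit = 721 − 1036 = -€315.
Shutting down would mean losing the fixed cost of €805, so operating at a loss of €315 is better by €490.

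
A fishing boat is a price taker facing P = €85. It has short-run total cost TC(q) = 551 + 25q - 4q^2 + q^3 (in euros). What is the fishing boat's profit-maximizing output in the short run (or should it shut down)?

From TC, MC = TC'(q) = 25 - 8q + 3q^2 and AVC = VC/q = 25 - 4q + q^2.
The AVC parabola has its vertex at q = 4/2 = 2, where AVC = 25 - 4·2 + 2^2 = €21.
Since P = €85 ≥ min AVC = €21, price covers variable cost and the firm should produce.
Solving P = MC: -60 - 8q + 3q^2 = 0 ⇒ q = -10/3 or 6. On the upward-sloping branch, q* = 6.
Check: AVC at q = 6 is €37 ≤ P, so revenue covers variable cost.
Profit = P·q − TC = 85·6 − 773 = -€263, a loss, but smaller than the €551 fixed cost the firm would lose by shutting down.

Produce at q = 6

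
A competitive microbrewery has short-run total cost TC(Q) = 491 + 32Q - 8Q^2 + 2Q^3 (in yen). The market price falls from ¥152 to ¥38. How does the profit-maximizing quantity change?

Output falls from 6 to 3

MC = 32 - 16Q + 6Q^2; the shutdown threshold is min AVC = ¥24 (at Q = 2).
With P = ¥152 above the shutdown price, P = MC gives Q = 6.
At P = ¥38 ≥ min AVC, set P = MC: Q = 3. The firm stays open but cuts output.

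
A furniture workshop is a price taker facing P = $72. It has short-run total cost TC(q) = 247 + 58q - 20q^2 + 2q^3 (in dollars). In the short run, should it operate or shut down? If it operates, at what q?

Variable cost is VC = 58q - 20q^2 + 2q^3, so AVC = VC/q = 58 - 20q + 2q^2 and MC = dTC/dq = 58 - 40q + 6q^2.
The AVC parabola has its vertex at q = 20/4 = 5, where AVC = 58 - 20·5 + 2·5^2 = $8.
P = $72 exceeds min AVC = $8, so the firm stays open.
P = MC gives -14 - 40q + 6q^2 = 0, with roots -1/3 and 7. Take the larger (rising MC): q* = 7.
Check: AVC at q = 7 is $16 ≤ P, so revenue covers variable cost.
Profit = P·q − TC = 72·7 − 359 = $145.

Produce at q = 7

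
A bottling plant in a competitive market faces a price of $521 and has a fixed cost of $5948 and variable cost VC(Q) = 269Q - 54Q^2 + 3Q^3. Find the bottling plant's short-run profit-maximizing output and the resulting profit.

AVC = 269 - 54Q + 3Q^2 has its minimum $26 at Q = 9; price $521 clears that bar, so the firm operates.
MC = 269 - 108Q + 9Q^2. Setting P = MC and taking the root on the rising branch gives Q* = 14.
TR = 521·14 = 7294. TC = 5948 + 1414 = 7362. Profit = 7294 − 7362 = -$68.
Shutting down would mean losing the fixed cost of $5948, so operating at a loss of $68 is better by $5880.

Profit = -$68 at Q = 14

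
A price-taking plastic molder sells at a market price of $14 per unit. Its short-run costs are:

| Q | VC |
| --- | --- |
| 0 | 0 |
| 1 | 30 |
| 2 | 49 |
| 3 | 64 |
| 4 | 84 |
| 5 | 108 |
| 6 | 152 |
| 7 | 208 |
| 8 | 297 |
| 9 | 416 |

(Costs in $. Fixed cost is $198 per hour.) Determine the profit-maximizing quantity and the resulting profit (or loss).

Q = 0 (shut down); profit = -$198

Tabulate TR − TC: Q=0: -198; Q=1: -214; Q=2: -219; Q=3: -220; Q=4: -226; Q=5: -236; Q=6: -266; Q=7: -308; Q=8: -383; Q=9: -488.
Profit is highest at Q = 0. Equivalently, the lowest AVC in the table is 84/4 ≈ $21 at Q = 4, and P = $14 falls below it — price never covers variable cost, so the firm shuts down and loses only its fixed cost.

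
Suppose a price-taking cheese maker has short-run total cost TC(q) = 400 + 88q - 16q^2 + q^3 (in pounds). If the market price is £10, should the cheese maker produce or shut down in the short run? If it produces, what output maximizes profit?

Shut down

From TC, MC = TC'(q) = 88 - 32q + 3q^2 and AVC = VC/q = 88 - 16q + q^2.
AVC is minimized where dAVC/dq = -16 + 2q = 0, at q = 8; min AVC = 88 - 16·8 + 8^2 = £24.
P = £10 lies below min AVC = £24; no output level covers variable cost.
The firm minimizes its loss by shutting down and losing only its fixed cost of £400.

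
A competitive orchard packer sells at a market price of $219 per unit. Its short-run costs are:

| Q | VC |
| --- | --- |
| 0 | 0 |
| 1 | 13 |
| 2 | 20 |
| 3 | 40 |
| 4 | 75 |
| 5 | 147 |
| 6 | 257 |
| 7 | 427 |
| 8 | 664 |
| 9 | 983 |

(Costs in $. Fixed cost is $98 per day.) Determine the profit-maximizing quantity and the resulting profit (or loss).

Compute π = P·Q − TC at each output: Q=0: -98; Q=1: 108; Q=2: 320; Q=3: 519; Q=4: 703; Q=5: 850; Q=6: 959; Q=7: 1008; Q=8: 990; Q=9: 890.
Profit is maximized at Q = 7. AVC there is 427/7 = $61 ≤ P, so producing beats shutting down (which would give -$98).

Q = 7; profit = $1008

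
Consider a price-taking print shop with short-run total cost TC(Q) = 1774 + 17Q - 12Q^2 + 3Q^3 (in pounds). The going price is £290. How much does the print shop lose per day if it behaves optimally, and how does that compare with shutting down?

AVC = 17 - 12Q + 3Q^2 has its minimum £5 at Q = 2; price £290 clears that bar, so the firm operates.
With MC = 17 - 24Q + 9Q^2, P = MC on the upward-sloping part at Q* = 7.
TR = 290·7 = 2030. TC = 1774 + 560 = 2334. Profit = 2030 − 2334 = -£304.
That loss of £304 beats the £1774 the firm would lose by shutting down; producing recovers £1470 of fixed cost.

Profit = -£304 at Q = 7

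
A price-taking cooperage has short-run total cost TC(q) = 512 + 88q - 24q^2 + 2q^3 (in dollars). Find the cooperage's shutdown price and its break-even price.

Shutdown price = min AVC. AVC = 88 - 24q + 2q^2, with vertex at q = 6 and minimum $16.
ATC = 512/q + 88 - 24q + 2q^2. Setting dATC/dq = −512/q^2 − 24 + 4q = 0 gives q = 8 (since 4·8^3 − 24·8^2 = 512).
min ATC = 512/8 + 88 − 24·8 + 2·8^2 = $88. That is the break-even price.
Between these two prices the firm operates at a loss; above $88 it earns a profit.

Shutdown price = $16; break-even price = $88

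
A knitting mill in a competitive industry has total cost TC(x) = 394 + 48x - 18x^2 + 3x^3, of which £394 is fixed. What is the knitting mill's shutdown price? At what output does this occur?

The shutdown price is the minimum of AVC. VC = 48x - 18x^2 + 3x^3, so AVC = 48 - 18x + 3x^2.
At the minimum of AVC, MC = AVC. MC = 48 - 36x + 9x^2; setting MC = AVC gives 6x^2 - 18x = 0, so x = 3. min AVC = 21.
For P < £21 the firm produces nothing.

£21 per unit, at x = 3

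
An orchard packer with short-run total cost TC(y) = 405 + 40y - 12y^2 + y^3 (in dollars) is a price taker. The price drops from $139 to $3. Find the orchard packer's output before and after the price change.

MC = 40 - 24y + 3y^2; the shutdown threshold is min AVC = $4 (at y = 6).
With P = $139 above the shutdown price, P = MC gives y = 11.
At P = $3 < min AVC = $4, price no longer covers variable cost at any output, so the firm shuts down: y = 0.

Output falls from 11 to 0 (the firm shuts down)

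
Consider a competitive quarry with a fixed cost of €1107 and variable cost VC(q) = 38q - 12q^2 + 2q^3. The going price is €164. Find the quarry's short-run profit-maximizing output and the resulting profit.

AVC = 38 - 12q + 2q^2; min AVC = €20 at q = 3. Since P = €164 ≥ min AVC, the firm produces.
With MC = 38 - 24q + 6q^2, P = MC on the upward-sloping part at q* = 7.
TR = 164·7 = 1148. TC = 1107 + 364 = 1471. Profit = 1148 − 1471 = -€323.
By producing, the firm covers all variable cost plus €784 of fixed cost; shutting down would lose the full €1107.

Profit = -€323 at q = 7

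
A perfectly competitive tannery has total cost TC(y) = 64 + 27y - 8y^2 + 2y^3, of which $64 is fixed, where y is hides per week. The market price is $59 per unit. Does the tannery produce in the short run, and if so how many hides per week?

Strip out fixed cost: VC = 27y - 8y^2 + 2y^3. Then AVC = 27 - 8y + 2y^2 and MC = 27 - 16y + 6y^2.
AVC is minimized where dAVC/dy = -8 + 4y = 0, at y = 2; min AVC = 27 - 8·2 + 2·2^2 = $19.
Since P = $59 ≥ min AVC = $19, price covers variable cost and the firm should produce.
P = MC gives -32 - 16y + 6y^2 = 0, with roots -4/3 and 4. Take the larger (rising MC): y* = 4.
Check: AVC at y = 4 is $27 ≤ P, so revenue covers variable cost.
Profit = P·y − TC = 59·4 − 172 = $64.

Produce at y = 4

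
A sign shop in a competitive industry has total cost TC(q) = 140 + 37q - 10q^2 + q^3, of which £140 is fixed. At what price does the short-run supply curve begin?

Short-run supply begins at min AVC. From VC = 37q - 10q^2 + q^3, AVC = 37 - 10q + q^2.
dAVC/dq = -10 + 2q = 0 gives q = 5. min AVC = 37 - 10·5 + 5^2 = 12.
So the shutdown price is £12.

£12 per unit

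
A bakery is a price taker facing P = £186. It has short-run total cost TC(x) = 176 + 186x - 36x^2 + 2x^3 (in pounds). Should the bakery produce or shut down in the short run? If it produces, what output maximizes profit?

Produce at x = 12

Variable cost is VC = 186x - 36x^2 + 2x^3, so AVC = VC/x = 186 - 36x + 2x^2 and MC = dTC/dx = 186 - 72x + 6x^2.
AVC is minimized where dAVC/dx = -36 + 4x = 0, at x = 9; min AVC = 186 - 36·9 + 2·9^2 = £24.
Because £186 ≥ £24, revenue can cover variable cost; the firm operates.
Solving P = MC: -72x + 6x^2 = 0 ⇒ x = 0 or 12. On the upward-sloping branch, x* = 12.
Check: AVC at x = 12 is £42 ≤ P, so revenue covers variable cost.
Profit = P·x − TC = 186·12 − 680 = £1552.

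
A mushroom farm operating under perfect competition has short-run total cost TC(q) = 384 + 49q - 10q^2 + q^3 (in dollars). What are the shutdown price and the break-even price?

AVC = 49 - 10q + q^2; minimized at q = 5, giving min AVC = $24. That is the shutdown price.
ATC = 384/q + 49 - 10q + q^2. Setting dATC/dq = −384/q^2 − 10 + 2q = 0 gives q = 8 (since 2·8^3 − 10·8^2 = 384).
min ATC = 384/8 + 49 − 10·8 + 8^2 = $81. That is the break-even price.
Between these two prices the firm operates at a loss; above $81 it earns a profit.

Shutdown price = $24; break-even price = $81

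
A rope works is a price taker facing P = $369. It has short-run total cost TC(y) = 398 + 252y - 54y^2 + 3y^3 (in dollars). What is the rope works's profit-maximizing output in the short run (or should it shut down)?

Produce at y = 13

From TC, MC = TC'(y) = 252 - 108y + 9y^2 and AVC = VC/y = 252 - 54y + 3y^2.
The AVC parabola has its vertex at y = 54/6 = 9, where AVC = 252 - 54·9 + 3·9^2 = $9.
P = $369 exceeds min AVC = $9, so the firm stays open.
P = MC gives -117 - 108y + 9y^2 = 0, with roots -1 and 13. Take the larger (rising MC): y* = 13.
Check: AVC at y = 13 is $57 ≤ P, so revenue covers variable cost.
Profit = P·y − TC = 369·13 − 1139 = $3658.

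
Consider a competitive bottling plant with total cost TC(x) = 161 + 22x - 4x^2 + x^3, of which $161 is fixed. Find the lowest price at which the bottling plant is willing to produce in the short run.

The shutdown price is the minimum of AVC. VC = 22x - 4x^2 + x^3, so AVC = 22 - 4x + x^2.
At the minimum of AVC, MC = AVC. MC = 22 - 8x + 3x^2; setting MC = AVC gives 2x^2 - 4x = 0, so x = 2. min AVC = 18.
For P < $18 the firm produces nothing.

$18 per unit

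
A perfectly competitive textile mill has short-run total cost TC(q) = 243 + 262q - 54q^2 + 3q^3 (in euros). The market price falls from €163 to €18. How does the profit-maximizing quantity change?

Output falls from 11 to 0 (the firm shuts down)

AVC = 262 - 54q + 3q^2, minimized at q = 9 where min AVC = €19. MC = 262 - 108q + 9q^2.
With P = €163 above the shutdown price, P = MC gives q = 11.
At P = €18 < min AVC = €19, price no longer covers variable cost at any output, so the firm shuts down: q = 0.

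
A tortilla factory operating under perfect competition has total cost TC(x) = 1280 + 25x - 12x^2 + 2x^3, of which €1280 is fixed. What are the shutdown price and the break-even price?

Shutdown price = min AVC. AVC = 25 - 12x + 2x^2, with vertex at x = 3 and minimum €7.
ATC = 1280/x + 25 - 12x + 2x^2. Setting dATC/dx = −1280/x^2 − 12 + 4x = 0 gives x = 8 (since 4·8^3 − 12·8^2 = 1280).
min ATC = 1280/8 + 25 − 12·8 + 2·8^2 = €217. That is the break-even price.
For €7 ≤ P < €217 the firm produces at a loss; below €7 it shuts down.

Shutdown price = €7; break-even price = €217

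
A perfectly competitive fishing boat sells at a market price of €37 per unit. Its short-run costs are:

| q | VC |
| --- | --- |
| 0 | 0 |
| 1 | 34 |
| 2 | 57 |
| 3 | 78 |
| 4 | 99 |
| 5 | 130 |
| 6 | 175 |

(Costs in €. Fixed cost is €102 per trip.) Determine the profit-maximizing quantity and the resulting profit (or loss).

q = 5; profit = -€47

Compute π = P·q − TC at each output: q=0: -102; q=1: -99; q=2: -85; q=3: -69; q=4: -53; q=5: -47; q=6: -55.
Profit is maximized at q = 5. AVC there is 130/5 = €26 ≤ P, so producing beats shutting down (which would give -€102).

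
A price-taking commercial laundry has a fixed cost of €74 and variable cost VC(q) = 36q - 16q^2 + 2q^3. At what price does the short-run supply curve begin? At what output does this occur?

Short-run supply begins at min AVC. From VC = 36q - 16q^2 + 2q^3, AVC = 36 - 16q + 2q^2.
dAVC/dq = -16 + 4q = 0 gives q = 4. min AVC = 36 - 16·4 + 2·4^2 = 4.
For P < €4 the firm produces nothing.

€4 per unit, at q = 4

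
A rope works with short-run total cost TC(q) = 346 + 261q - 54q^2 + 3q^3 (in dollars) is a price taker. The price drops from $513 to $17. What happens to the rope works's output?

AVC = 261 - 54q + 3q^2, minimized at q = 9 where min AVC = $18. MC = 261 - 108q + 9q^2.
At P = $513 ≥ min AVC, set P = MC on the rising branch: q = 14.
At P = $17 < min AVC = $18, price no longer covers variable cost at any output, so the firm shuts down: q = 0.

Output falls from 14 to 0 (the firm shuts down)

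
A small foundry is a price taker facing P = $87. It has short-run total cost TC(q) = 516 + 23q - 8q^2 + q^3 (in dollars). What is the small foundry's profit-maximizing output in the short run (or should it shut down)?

Produce at q = 8

Strip out fixed cost: VC = 23q - 8q^2 + q^3. Then AVC = 23 - 8q + q^2 and MC = 23 - 16q + 3q^2.
AVC is minimized where dAVC/dq = -8 + 2q = 0, at q = 4; min AVC = 23 - 8·4 + 4^2 = $7.
Since P = $87 ≥ min AVC = $7, price covers variable cost and the firm should produce.
P = MC gives -64 - 16q + 3q^2 = 0, with roots -8/3 and 8. Take the larger (rising MC): q* = 8.
Check: AVC at q = 8 is $23 ≤ P, so revenue covers variable cost.
Profit = P·q − TC = 87·8 − 700 = -$4, a loss, but smaller than the $516 fixed cost the firm would lose by shutting down.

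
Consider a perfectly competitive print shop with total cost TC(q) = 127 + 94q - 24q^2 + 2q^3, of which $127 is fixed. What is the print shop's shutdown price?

The shutdown price is the minimum of AVC. VC = 94q - 24q^2 + 2q^3, so AVC = 94 - 24q + 2q^2.
dAVC/dq = -24 + 4q = 0 gives q = 6. min AVC = 94 - 24·6 + 2·6^2 = 22.
So the shutdown price is $22.

$22 per unit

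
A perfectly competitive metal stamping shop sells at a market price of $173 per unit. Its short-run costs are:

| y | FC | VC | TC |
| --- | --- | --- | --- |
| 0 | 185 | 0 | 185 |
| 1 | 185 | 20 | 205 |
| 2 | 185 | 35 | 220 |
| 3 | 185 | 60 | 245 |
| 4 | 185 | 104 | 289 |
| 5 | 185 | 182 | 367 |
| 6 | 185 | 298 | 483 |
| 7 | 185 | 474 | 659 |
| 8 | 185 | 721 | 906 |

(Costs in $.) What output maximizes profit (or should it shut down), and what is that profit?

Tabulate TR − TC: y=0: -185; y=1: -32; y=2: 126; y=3: 274; y=4: 403; y=5: 498; y=6: 555; y=7: 552; y=8: 478.
Profit is maximized at y = 6. AVC there is 298/6 = $49.67 ≤ P, so producing beats shutting down (which would give -$185).

y = 6; profit = $555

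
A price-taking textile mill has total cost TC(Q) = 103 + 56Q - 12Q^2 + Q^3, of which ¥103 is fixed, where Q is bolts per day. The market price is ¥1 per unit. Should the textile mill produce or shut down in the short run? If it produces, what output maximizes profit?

Shut down

Variable cost is VC = 56Q - 12Q^2 + Q^3, so AVC = VC/Q = 56 - 12Q + Q^2 and MC = dTC/dQ = 56 - 24Q + 3Q^2.
AVC hits its minimum where MC = AVC, at Q = 6, giving min AVC = 56 - 12·6 + 6^2 = ¥20.
Since P = ¥1 < min AVC = ¥20, price fails to cover variable cost at any output.
Shutting down limits the loss to fixed cost, ¥103.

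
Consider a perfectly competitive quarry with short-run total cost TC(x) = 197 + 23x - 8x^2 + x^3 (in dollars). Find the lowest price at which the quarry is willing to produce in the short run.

The shutdown price is the minimum of AVC. VC = 23x - 8x^2 + x^3, so AVC = 23 - 8x + x^2.
At the minimum of AVC, MC = AVC. MC = 23 - 16x + 3x^2; setting MC = AVC gives 2x^2 - 8x = 0, so x = 4. min AVC = 7.
For P < $7 the firm produces nothing.

$7 per unit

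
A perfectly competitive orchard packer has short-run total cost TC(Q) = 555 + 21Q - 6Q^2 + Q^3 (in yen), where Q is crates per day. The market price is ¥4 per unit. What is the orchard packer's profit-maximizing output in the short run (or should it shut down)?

Shut down

From TC, MC = TC'(Q) = 21 - 12Q + 3Q^2 and AVC = VC/Q = 21 - 6Q + Q^2.
AVC hits its minimum where MC = AVC, at Q = 3, giving min AVC = 21 - 6·3 + 3^2 = ¥12.
With P < min AVC (¥4 < ¥12), every unit sold adds to the loss.
The firm minimizes its loss by shutting down and losing only its fixed cost of ¥555.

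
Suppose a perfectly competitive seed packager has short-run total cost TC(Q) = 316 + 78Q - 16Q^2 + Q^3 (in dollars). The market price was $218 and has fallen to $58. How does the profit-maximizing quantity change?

AVC = 78 - 16Q + Q^2, minimized at Q = 8 where min AVC = $14. MC = 78 - 32Q + 3Q^2.
At P = $218 ≥ min AVC, set P = MC on the rising branch: Q = 14.
At P = $58 ≥ min AVC, set P = MC: Q = 10. The firm stays open but cuts output.

Output falls from 14 to 10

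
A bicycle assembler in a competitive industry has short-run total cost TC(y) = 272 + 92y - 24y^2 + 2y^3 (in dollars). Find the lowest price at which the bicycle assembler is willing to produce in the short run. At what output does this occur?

Short-run supply begins at min AVC. From VC = 92y - 24y^2 + 2y^3, AVC = 92 - 24y + 2y^2.
dAVC/dy = -24 + 4y = 0 gives y = 6. min AVC = 92 - 24·6 + 2·6^2 = 20.
The firm shuts down for any P below $20.

$20 per unit, at y = 6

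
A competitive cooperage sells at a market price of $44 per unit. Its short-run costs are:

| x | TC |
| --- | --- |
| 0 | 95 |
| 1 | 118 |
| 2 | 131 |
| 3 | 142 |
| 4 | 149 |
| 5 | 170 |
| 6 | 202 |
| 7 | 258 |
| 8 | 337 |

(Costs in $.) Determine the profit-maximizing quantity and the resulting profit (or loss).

Compute π = P·x − TC at each output: x=0: -95; x=1: -74; x=2: -43; x=3: -10; x=4: 27; x=5: 50; x=6: 62; x=7: 50; x=8: 15.
Profit is maximized at x = 6. AVC there is 107/6 = $17.83 ≤ P, so producing beats shutting down (which would give -$95).

x = 6; profit = $62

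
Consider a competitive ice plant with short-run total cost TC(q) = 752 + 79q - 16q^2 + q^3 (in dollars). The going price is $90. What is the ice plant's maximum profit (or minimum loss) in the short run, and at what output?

AVC = 79 - 16q + q^2 has its minimum $15 at q = 8; price $90 clears that bar, so the firm operates.
MC = 79 - 32q + 3q^2. Setting P = MC and taking the root on the rising branch gives q* = 11.
TR = 90·11 = 990. TC = 752 + 264 = 1016. Profit = 990 − 1016 = -$26.
Shutting down would mean losing the fixed cost of $752, so operating at a loss of $26 is better by $726.

Profit = -$26 at q = 11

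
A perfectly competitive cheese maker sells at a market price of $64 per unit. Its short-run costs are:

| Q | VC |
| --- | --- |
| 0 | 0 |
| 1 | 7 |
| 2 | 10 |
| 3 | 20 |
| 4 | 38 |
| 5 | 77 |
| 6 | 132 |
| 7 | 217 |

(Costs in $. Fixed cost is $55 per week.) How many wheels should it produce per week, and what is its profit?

Tabulate TR − TC: Q=0: -55; Q=1: 2; Q=2: 63; Q=3: 117; Q=4: 163; Q=5: 188; Q=6: 197; Q=7: 176.
Profit is maximized at Q = 6. AVC there is 132/6 = $22 ≤ P, so producing beats shutting down (which would give -$55).

Q = 6; profit = $197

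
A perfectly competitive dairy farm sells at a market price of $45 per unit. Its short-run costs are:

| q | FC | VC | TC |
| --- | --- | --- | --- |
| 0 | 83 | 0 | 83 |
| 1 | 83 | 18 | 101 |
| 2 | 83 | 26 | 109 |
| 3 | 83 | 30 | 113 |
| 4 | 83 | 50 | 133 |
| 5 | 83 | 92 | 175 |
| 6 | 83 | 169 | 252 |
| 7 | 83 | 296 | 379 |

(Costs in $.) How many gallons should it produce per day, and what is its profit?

q = 5; profit = $50

Compute π = P·q − TC at each output: q=0: -83; q=1: -56; q=2: -19; q=3: 22; q=4: 47; q=5: 50; q=6: 18; q=7: -64.
Profit is maximized at q = 5. AVC there is 92/5 = $18.40 ≤ P, so producing beats shutting down (which would give -$83).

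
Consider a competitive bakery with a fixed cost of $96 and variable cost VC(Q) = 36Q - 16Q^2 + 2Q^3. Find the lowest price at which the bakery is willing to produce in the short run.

The shutdown price is the minimum of AVC. VC = 36Q - 16Q^2 + 2Q^3, so AVC = 36 - 16Q + 2Q^2.
At the minimum of AVC, MC = AVC. MC = 36 - 32Q + 6Q^2; setting MC = AVC gives 4Q^2 - 16Q = 0, so Q = 4. min AVC = 4.
So the shutdown price is $4.

$4 per unit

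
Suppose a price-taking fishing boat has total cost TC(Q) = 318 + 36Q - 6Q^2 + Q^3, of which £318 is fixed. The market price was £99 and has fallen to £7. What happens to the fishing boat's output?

MC = 36 - 12Q + 3Q^2; the shutdown threshold is min AVC = £27 (at Q = 3).
At P = £99 ≥ min AVC, set P = MC on the rising branch: Q = 7.
At P = £7 < min AVC = £27, price no longer covers variable cost at any output, so the firm shuts down: Q = 0.

Output falls from 7 to 0 (the firm shuts down)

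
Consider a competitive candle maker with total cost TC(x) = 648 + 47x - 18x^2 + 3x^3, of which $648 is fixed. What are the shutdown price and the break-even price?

AVC = 47 - 18x + 3x^2; minimized at x = 3, giving min AVC = $20. That is the shutdown price.
ATC = 648/x + 47 - 18x + 3x^2. Setting dATC/dx = −648/x^2 − 18 + 6x = 0 gives x = 6 (since 6·6^3 − 18·6^2 = 648).
min ATC = 648/6 + 47 − 18·6 + 3·6^2 = $155. That is the break-even price.
Between these two prices the firm operates at a loss; above $155 it earns a profit.

Shutdown price = $20; break-even price = $155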